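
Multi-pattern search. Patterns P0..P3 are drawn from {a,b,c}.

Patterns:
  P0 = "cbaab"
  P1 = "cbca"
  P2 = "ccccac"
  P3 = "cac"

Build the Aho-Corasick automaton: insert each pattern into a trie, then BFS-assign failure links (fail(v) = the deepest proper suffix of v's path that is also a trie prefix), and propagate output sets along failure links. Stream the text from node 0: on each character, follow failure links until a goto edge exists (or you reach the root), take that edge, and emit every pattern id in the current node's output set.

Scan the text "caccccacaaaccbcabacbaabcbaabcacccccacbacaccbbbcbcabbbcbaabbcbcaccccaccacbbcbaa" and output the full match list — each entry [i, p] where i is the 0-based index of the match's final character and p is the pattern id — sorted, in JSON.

Construct AC machine:
Trie (insert patterns):
  n0 'ε': c→1
  n1 'c': a→13 b→2 c→8
  n2 'cb': a→3 c→6
  n3 'cba': a→4
  n4 'cbaa': b→5
  n5 'cbaab': ·  ←P0
  n6 'cbc': a→7
  n7 'cbca': ·  ←P1
  n8 'cc': c→9
  n9 'ccc': c→10
  n10 'cccc': a→11
  n11 'cccca': c→12
  n12 'ccccac': ·  ←P2
  n13 'ca': c→14
  n14 'cac': ·  ←P3

BFS fail/out derivation:
  n1('c'): parent n0 fail=0; on 'c' 0 → fail=0;  out ∅∪∅=∅
  n2('cb'): parent n1 fail=0; on 'b' 0 → fail=0;  out ∅∪∅=∅
  n8('cc'): parent n1 fail=0; on 'c' 0 → fail=1;  out ∅∪∅=∅
  n13('ca'): parent n1 fail=0; on 'a' 0 → fail=0;  out ∅∪∅=∅
  n3('cba'): parent n2 fail=0; on 'a' 0 → fail=0;  out ∅∪∅=∅
  n6('cbc'): parent n2 fail=0; on 'c' 0 → fail=1;  out ∅∪∅=∅
  n9('ccc'): parent n8 fail=1; on 'c' 1 → fail=8;  out ∅∪∅=∅
  n14('cac'): parent n13 fail=0; on 'c' 0 → fail=1;  out {3}∪∅={3}
  n4('cbaa'): parent n3 fail=0; on 'a' 0 → fail=0;  out ∅∪∅=∅
  n7('cbca'): parent n6 fail=1; on 'a' 1 → fail=13;  out {1}∪∅={1}
  n10('cccc'): parent n9 fail=8; on 'c' 8 → fail=9;  out ∅∪∅=∅
  n5('cbaab'): parent n4 fail=0; on 'b' 0 → fail=0;  out {0}∪∅={0}
  n11('cccca'): parent n10 fail=9; on 'a' 9→8→1 → fail=13;  out ∅∪∅=∅
  n12('ccccac'): parent n11 fail=13; on 'c' 13 → fail=14;  out {2}∪{3}={2,3}

Run:
pos 0 'c': at 1
pos 1 'a': at 13
pos 2 'c': at 14  ** P3@[0:2]
pos 3 'c': at 8 (via fail)
pos 4 'c': at 9
pos 5 'c': at 10
pos 6 'a': at 11
pos 7 'c': at 12  ** P2@[2:7],P3@[5:7]
pos 8 'a': at 13 (via fail)
pos 9 'a': at 0 (via fail)
pos 10 'a': at 0
pos 11 'c': at 1
pos 12 'c': at 8
pos 13 'b': at 2 (via fail)
pos 14 'c': at 6
pos 15 'a': at 7  ** P1@[12:15]
pos 16 'b': at 0 (via fail)
pos 17 'a': at 0
pos 18 'c': at 1
pos 19 'b': at 2
pos 20 'a': at 3
pos 21 'a': at 4
pos 22 'b': at 5  ** P0@[18:22]
pos 23 'c': at 1 (via fail)
pos 24 'b': at 2
pos 25 'a': at 3
pos 26 'a': at 4
pos 27 'b': at 5  ** P0@[23:27]
pos 28 'c': at 1 (via fail)
pos 29 'a': at 13
pos 30 'c': at 14  ** P3@[28:30]
pos 31 'c': at 8 (via fail)
pos 32 'c': at 9
pos 33 'c': at 10
pos 34 'c': at 10 (via fail)
pos 35 'a': at 11
pos 36 'c': at 12  ** P2@[31:36],P3@[34:36]
pos 37 'b': at 2 (via fail)
pos 38 'a': at 3
pos 39 'c': at 1 (via fail)
pos 40 'a': at 13
pos 41 'c': at 14  ** P3@[39:41]
pos 42 'c': at 8 (via fail)
pos 43 'b': at 2 (via fail)
pos 44 'b': at 0 (via fail)
pos 45 'b': at 0
pos 46 'c': at 1
pos 47 'b': at 2
pos 48 'c': at 6
pos 49 'a': at 7  ** P1@[46:49]
pos 50 'b': at 0 (via fail)
pos 51 'b': at 0
pos 52 'b': at 0
pos 53 'c': at 1
pos 54 'b': at 2
pos 55 'a': at 3
pos 56 'a': at 4
pos 57 'b': at 5  ** P0@[53:57]
pos 58 'b': at 0 (via fail)
pos 59 'c': at 1
pos 60 'b': at 2
pos 61 'c': at 6
pos 62 'a': at 7  ** P1@[59:62]
pos 63 'c': at 14 (via fail)  ** P3@[61:63]
pos 64 'c': at 8 (via fail)
pos 65 'c': at 9
pos 66 'c': at 10
pos 67 'a': at 11
pos 68 'c': at 12  ** P2@[63:68],P3@[66:68]
pos 69 'c': at 8 (via fail)
pos 70 'a': at 13 (via fail)
pos 71 'c': at 14  ** P3@[69:71]
pos 72 'b': at 2 (via fail)
pos 73 'b': at 0 (via fail)
pos 74 'c': at 1
pos 75 'b': at 2
pos 76 'a': at 3
pos 77 'a': at 4

Result: [[2,3],[7,2],[7,3],[15,1],[22,0],[27,0],[30,3],[36,2],[36,3],[41,3],[49,1],[57,0],[62,1],[63,3],[68,2],[68,3],[71,3]]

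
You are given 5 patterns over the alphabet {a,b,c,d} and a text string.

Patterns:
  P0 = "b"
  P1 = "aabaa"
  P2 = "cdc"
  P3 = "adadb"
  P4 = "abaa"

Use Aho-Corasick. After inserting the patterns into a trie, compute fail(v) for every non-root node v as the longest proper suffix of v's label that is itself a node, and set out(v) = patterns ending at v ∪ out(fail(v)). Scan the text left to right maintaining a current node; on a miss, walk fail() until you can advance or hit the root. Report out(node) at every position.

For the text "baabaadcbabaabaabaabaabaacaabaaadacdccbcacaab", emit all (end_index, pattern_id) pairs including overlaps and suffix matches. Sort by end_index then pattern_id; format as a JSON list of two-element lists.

Build:
Trie nodes:
  0='ε' goto a→2 b→1 c→7
  1='b' goto ·  [P0 ends]
  2='a' goto a→3 b→14 d→10
  3='aa' goto b→4
  4='aab' goto a→5
  5='aaba' goto a→6
  6='aabaa' goto ·  [P1 ends]
  7='c' goto d→8
  8='cd' goto c→9
  9='cdc' goto ·  [P2 ends]
  10='ad' goto a→11
  11='ada' goto d→12
  12='adad' goto b→13
  13='adadb' goto ·  [P3 ends]
  14='ab' goto a→15
  15='aba' goto a→16
  16='abaa' goto ·  [P4 ends]

BFS fail/out derivation:
  n1('b'): parent n0 fail=0; on 'b' 0 → fail=0;  out {0}∪∅={0}
  n2('a'): parent n0 fail=0; on 'a' 0 → fail=0;  out ∅∪∅=∅
  n7('c'): parent n0 fail=0; on 'c' 0 → fail=0;  out ∅∪∅=∅
  n3('aa'): parent n2 fail=0; on 'a' 0 → fail=2;  out ∅∪∅=∅
  n8('cd'): parent n7 fail=0; on 'd' 0 → fail=0;  out ∅∪∅=∅
  n10('ad'): parent n2 fail=0; on 'd' 0 → fail=0;  out ∅∪∅=∅
  n14('ab'): parent n2 fail=0; on 'b' 0 → fail=1;  out ∅∪{0}={0}
  n4('aab'): parent n3 fail=2; on 'b' 2 → fail=14;  out ∅∪{0}={0}
  n9('cdc'): parent n8 fail=0; on 'c' 0 → fail=7;  out {2}∪∅={2}
  n11('ada'): parent n10 fail=0; on 'a' 0 → fail=2;  out ∅∪∅=∅
  n15('aba'): parent n14 fail=1; on 'a' 1→0 → fail=2;  out ∅∪∅=∅
  n5('aaba'): parent n4 fail=14; on 'a' 14 → fail=15;  out ∅∪∅=∅
  n12('adad'): parent n11 fail=2; on 'd' 2 → fail=10;  out ∅∪∅=∅
  n16('abaa'): parent n15 fail=2; on 'a' 2 → fail=3;  out {4}∪∅={4}
  n6('aabaa'): parent n5 fail=15; on 'a' 15 → fail=16;  out {1}∪{4}={1,4}
  n13('adadb'): parent n12 fail=10; on 'b' 10→0 → fail=1;  out {3}∪{0}={0,3}

Scan:
pos 0 'b': at 1  ** P0@[0:0]
pos 1 'a': at 2 ·f
pos 2 'a': at 3
pos 3 'b': at 4  ** P0@[3:3]
pos 4 'a': at 5
pos 5 'a': at 6  ** P1@[1:5],P4@[2:5]
pos 6 'd': at 10 ·f
pos 7 'c': at 7 ·f
pos 8 'b': at 1 ·f  ** P0@[8:8]
pos 9 'a': at 2 ·f
pos 10 'b': at 14  ** P0@[10:10]
pos 11 'a': at 15
pos 12 'a': at 16  ** P4@[9:12]
pos 13 'b': at 4 ·f  ** P0@[13:13]
pos 14 'a': at 5
pos 15 'a': at 6  ** P1@[11:15],P4@[12:15]
pos 16 'b': at 4 ·f  ** P0@[16:16]
pos 17 'a': at 5
pos 18 'a': at 6  ** P1@[14:18],P4@[15:18]
pos 19 'b': at 4 ·f  ** P0@[19:19]
pos 20 'a': at 5
pos 21 'a': at 6  ** P1@[17:21],P4@[18:21]
pos 22 'b': at 4 ·f  ** P0@[22:22]
pos 23 'a': at 5
pos 24 'a': at 6  ** P1@[20:24],P4@[21:24]
pos 25 'c': at 7 ·f
pos 26 'a': at 2 ·f
pos 27 'a': at 3
pos 28 'b': at 4  ** P0@[28:28]
pos 29 'a': at 5
pos 30 'a': at 6  ** P1@[26:30],P4@[27:30]
pos 31 'a': at 3 ·f
pos 32 'd': at 10 ·f
pos 33 'a': at 11
pos 34 'c': at 7 ·f
pos 35 'd': at 8
pos 36 'c': at 9  ** P2@[34:36]
pos 37 'c': at 7 ·f
pos 38 'b': at 1 ·f  ** P0@[38:38]
pos 39 'c': at 7 ·f
pos 40 'a': at 2 ·f
pos 41 'c': at 7 ·f
pos 42 'a': at 2 ·f
pos 43 'a': at 3
pos 44 'b': at 4  ** P0@[44:44]

Result: [[0,0],[3,0],[5,1],[5,4],[8,0],[10,0],[12,4],[13,0],[15,1],[15,4],[16,0],[18,1],[18,4],[19,0],[21,1],[21,4],[22,0],[24,1],[24,4],[28,0],[30,1],[30,4],[36,2],[38,0],[44,0]]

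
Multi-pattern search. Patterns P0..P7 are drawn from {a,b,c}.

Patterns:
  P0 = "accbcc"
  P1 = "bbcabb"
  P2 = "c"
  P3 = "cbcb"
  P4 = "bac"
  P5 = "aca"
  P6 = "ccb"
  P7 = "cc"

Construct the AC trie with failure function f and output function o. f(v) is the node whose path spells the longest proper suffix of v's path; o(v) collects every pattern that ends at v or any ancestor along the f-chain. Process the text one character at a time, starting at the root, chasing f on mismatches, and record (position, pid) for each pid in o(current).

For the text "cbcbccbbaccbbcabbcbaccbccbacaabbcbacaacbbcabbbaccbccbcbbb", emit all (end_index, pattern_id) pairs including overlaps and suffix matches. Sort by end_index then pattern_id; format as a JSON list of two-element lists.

Build automaton:
Trie (insert patterns):
  0='ε' goto a→1 b→7 c→13
  1='a' goto c→2
  2='ac' goto a→19 c→3
  3='acc' goto b→4
  4='accb' goto c→5
  5='accbc' goto c→6
  6='accbcc' goto ·  ←P0
  7='b' goto a→17 b→8
  8='bb' goto c→9
  9='bbc' goto a→10
  10='bbca' goto b→11
  11='bbcab' goto b→12
  12='bbcabb' goto ·  ←P1
  13='c' goto b→14 c→20  ←P2
  14='cb' goto c→15
  15='cbc' goto b→16
  16='cbcb' goto ·  ←P3
  17='ba' goto c→18
  18='bac' goto ·  ←P4
  19='aca' goto ·  ←P5
  20='cc' goto b→21  ←P7
  21='ccb' goto ·  ←P6

BFS fail/out derivation:
  n1('a'): parent n0 fail=0; on 'a' 0 → fail=0;  out ∅∪∅=∅
  n7('b'): parent n0 fail=0; on 'b' 0 → fail=0;  out ∅∪∅=∅
  n13('c'): parent n0 fail=0; on 'c' 0 → fail=0;  out {2}∪∅={2}
  n2('ac'): parent n1 fail=0; on 'c' 0 → fail=13;  out ∅∪{2}={2}
  n8('bb'): parent n7 fail=0; on 'b' 0 → fail=7;  out ∅∪∅=∅
  n14('cb'): parent n13 fail=0; on 'b' 0 → fail=7;  out ∅∪∅=∅
  n17('ba'): parent n7 fail=0; on 'a' 0 → fail=1;  out ∅∪∅=∅
  n20('cc'): parent n13 fail=0; on 'c' 0 → fail=13;  out {7}∪{2}={2,7}
  n3('acc'): parent n2 fail=13; on 'c' 13 → fail=20;  out ∅∪{2,7}={2,7}
  n9('bbc'): parent n8 fail=7; on 'c' 7→0 → fail=13;  out ∅∪{2}={2}
  n15('cbc'): parent n14 fail=7; on 'c' 7→0 → fail=13;  out ∅∪{2}={2}
  n18('bac'): parent n17 fail=1; on 'c' 1 → fail=2;  out {4}∪{2}={2,4}
  n19('aca'): parent n2 fail=13; on 'a' 13→0 → fail=1;  out {5}∪∅={5}
  n21('ccb'): parent n20 fail=13; on 'b' 13 → fail=14;  out {6}∪∅={6}
  n4('accb'): parent n3 fail=20; on 'b' 20 → fail=21;  out ∅∪{6}={6}
  n10('bbca'): parent n9 fail=13; on 'a' 13→0 → fail=1;  out ∅∪∅=∅
  n16('cbcb'): parent n15 fail=13; on 'b' 13 → fail=14;  out {3}∪∅={3}
  n5('accbc'): parent n4 fail=21; on 'c' 21→14 → fail=15;  out ∅∪{2}={2}
  n11('bbcab'): parent n10 fail=1; on 'b' 1→0 → fail=7;  out ∅∪∅=∅
  n6('accbcc'): parent n5 fail=15; on 'c' 15→13 → fail=20;  out {0}∪{2,7}={0,2,7}
  n12('bbcabb'): parent n11 fail=7; on 'b' 7 → fail=8;  out {1}∪∅={1}

Text stream:
pos 0 'c': at 13  ** P2@[0:0]
pos 1 'b': at 14
pos 2 'c': at 15  ** P2@[2:2]
pos 3 'b': at 16  ** P3@[0:3]
pos 4 'c': at 15 ·f  ** P2@[4:4]
pos 5 'c': at 20 ·f  ** P2@[5:5],P7@[4:5]
pos 6 'b': at 21  ** P6@[4:6]
pos 7 'b': at 8 ·f
pos 8 'a': at 17 ·f
pos 9 'c': at 18  ** P2@[9:9],P4@[7:9]
pos 10 'c': at 3 ·f  ** P2@[10:10],P7@[9:10]
pos 11 'b': at 4  ** P6@[9:11]
pos 12 'b': at 8 ·f
pos 13 'c': at 9  ** P2@[13:13]
pos 14 'a': at 10
pos 15 'b': at 11
pos 16 'b': at 12  ** P1@[11:16]
pos 17 'c': at 9 ·f  ** P2@[17:17]
pos 18 'b': at 14 ·f
pos 19 'a': at 17 ·f
pos 20 'c': at 18  ** P2@[20:20],P4@[18:20]
pos 21 'c': at 3 ·f  ** P2@[21:21],P7@[20:21]
pos 22 'b': at 4  ** P6@[20:22]
pos 23 'c': at 5  ** P2@[23:23]
pos 24 'c': at 6  ** P0@[19:24],P2@[24:24],P7@[23:24]
pos 25 'b': at 21 ·f  ** P6@[23:25]
pos 26 'a': at 17 ·f
pos 27 'c': at 18  ** P2@[27:27],P4@[25:27]
pos 28 'a': at 19 ·f  ** P5@[26:28]
pos 29 'a': at 1 ·f
pos 30 'b': at 7 ·f
pos 31 'b': at 8
pos 32 'c': at 9  ** P2@[32:32]
pos 33 'b': at 14 ·f
pos 34 'a': at 17 ·f
pos 35 'c': at 18  ** P2@[35:35],P4@[33:35]
pos 36 'a': at 19 ·f  ** P5@[34:36]
pos 37 'a': at 1 ·f
pos 38 'c': at 2  ** P2@[38:38]
pos 39 'b': at 14 ·f
pos 40 'b': at 8 ·f
pos 41 'c': at 9  ** P2@[41:41]
pos 42 'a': at 10
pos 43 'b': at 11
pos 44 'b': at 12  ** P1@[39:44]
pos 45 'b': at 8 ·f
pos 46 'a': at 17 ·f
pos 47 'c': at 18  ** P2@[47:47],P4@[45:47]
pos 48 'c': at 3 ·f  ** P2@[48:48],P7@[47:48]
pos 49 'b': at 4  ** P6@[47:49]
pos 50 'c': at 5  ** P2@[50:50]
pos 51 'c': at 6  ** P0@[46:51],P2@[51:51],P7@[50:51]
pos 52 'b': at 21 ·f  ** P6@[50:52]
pos 53 'c': at 15 ·f  ** P2@[53:53]
pos 54 'b': at 16  ** P3@[51:54]
pos 55 'b': at 8 ·f
pos 56 'b': at 8 ·f

All matches (sorted): [[0,2],[2,2],[3,3],[4,2],[5,2],[5,7],[6,6],[9,2],[9,4],[10,2],[10,7],[11,6],[13,2],[16,1],[17,2],[20,2],[20,4],[21,2],[21,7],[22,6],[23,2],[24,0],[24,2],[24,7],[25,6],[27,2],[27,4],[28,5],[32,2],[35,2],[35,4],[36,5],[38,2],[41,2],[44,1],[47,2],[47,4],[48,2],[48,7],[49,6],[50,2],[51,0],[51,2],[51,7],[52,6],[53,2],[54,3]]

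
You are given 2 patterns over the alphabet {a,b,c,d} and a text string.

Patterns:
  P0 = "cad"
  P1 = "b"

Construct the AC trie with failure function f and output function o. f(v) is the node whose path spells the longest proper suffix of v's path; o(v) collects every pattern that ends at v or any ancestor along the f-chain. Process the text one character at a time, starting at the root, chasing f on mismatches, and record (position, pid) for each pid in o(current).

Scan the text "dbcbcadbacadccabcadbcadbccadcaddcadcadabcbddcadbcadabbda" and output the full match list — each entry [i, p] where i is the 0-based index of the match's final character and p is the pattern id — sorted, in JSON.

Build automaton:
Trie nodes:
  n0 'ε': b→4 c→1
  n1 'c': a→2
  n2 'ca': d→3
  n3 'cad': ·  [P0 ends]
  n4 'b': ·  [P1 ends]

Failure links (BFS by depth):
  n1('c'): parent n0 fail=0; on 'c' 0 → fail=0;  out ∅∪∅=∅
  n4('b'): parent n0 fail=0; on 'b' 0 → fail=0;  out {1}∪∅={1}
  n2('ca'): parent n1 fail=0; on 'a' 0 → fail=0;  out ∅∪∅=∅
  n3('cad'): parent n2 fail=0; on 'd' 0 → fail=0;  out {0}∪∅={0}

Scan:
[0] read 'd'  n0⇒n0
[1] read 'b'  n0⇒n4  ** P1@[1:1]
[2] read 'c'  n4⇒n1 (fail-walked)
[3] read 'b'  n1⇒n4 (fail-walked)  ** P1@[3:3]
[4] read 'c'  n4⇒n1 (fail-walked)
[5] read 'a'  n1⇒n2
[6] read 'd'  n2⇒n3  ** P0@[4:6]
[7] read 'b'  n3⇒n4 (fail-walked)  ** P1@[7:7]
[8] read 'a'  n4⇒n0 (fail-walked)
[9] read 'c'  n0⇒n1
[10] read 'a'  n1⇒n2
[11] read 'd'  n2⇒n3  ** P0@[9:11]
[12] read 'c'  n3⇒n1 (fail-walked)
[13] read 'c'  n1⇒n1 (fail-walked)
[14] read 'a'  n1⇒n2
[15] read 'b'  n2⇒n4 (fail-walked)  ** P1@[15:15]
[16] read 'c'  n4⇒n1 (fail-walked)
[17] read 'a'  n1⇒n2
[18] read 'd'  n2⇒n3  ** P0@[16:18]
[19] read 'b'  n3⇒n4 (fail-walked)  ** P1@[19:19]
[20] read 'c'  n4⇒n1 (fail-walked)
[21] read 'a'  n1⇒n2
[22] read 'd'  n2⇒n3  ** P0@[20:22]
[23] read 'b'  n3⇒n4 (fail-walked)  ** P1@[23:23]
[24] read 'c'  n4⇒n1 (fail-walked)
[25] read 'c'  n1⇒n1 (fail-walked)
[26] read 'a'  n1⇒n2
[27] read 'd'  n2⇒n3  ** P0@[25:27]
[28] read 'c'  n3⇒n1 (fail-walked)
[29] read 'a'  n1⇒n2
[30] read 'd'  n2⇒n3  ** P0@[28:30]
[31] read 'd'  n3⇒n0 (fail-walked)
[32] read 'c'  n0⇒n1
[33] read 'a'  n1⇒n2
[34] read 'd'  n2⇒n3  ** P0@[32:34]
[35] read 'c'  n3⇒n1 (fail-walked)
[36] read 'a'  n1⇒n2
[37] read 'd'  n2⇒n3  ** P0@[35:37]
[38] read 'a'  n3⇒n0 (fail-walked)
[39] read 'b'  n0⇒n4  ** P1@[39:39]
[40] read 'c'  n4⇒n1 (fail-walked)
[41] read 'b'  n1⇒n4 (fail-walked)  ** P1@[41:41]
[42] read 'd'  n4⇒n0 (fail-walked)
[43] read 'd'  n0⇒n0
[44] read 'c'  n0⇒n1
[45] read 'a'  n1⇒n2
[46] read 'd'  n2⇒n3  ** P0@[44:46]
[47] read 'b'  n3⇒n4 (fail-walked)  ** P1@[47:47]
[48] read 'c'  n4⇒n1 (fail-walked)
[49] read 'a'  n1⇒n2
[50] read 'd'  n2⇒n3  ** P0@[48:50]
[51] read 'a'  n3⇒n0 (fail-walked)
[52] read 'b'  n0⇒n4  ** P1@[52:52]
[53] read 'b'  n4⇒n4 (fail-walked)  ** P1@[53:53]
[54] read 'd'  n4⇒n0 (fail-walked)
[55] read 'a'  n0⇒n0

Matches: [[1,1],[3,1],[6,0],[7,1],[11,0],[15,1],[18,0],[19,1],[22,0],[23,1],[27,0],[30,0],[34,0],[37,0],[39,1],[41,1],[46,0],[47,1],[50,0],[52,1],[53,1]]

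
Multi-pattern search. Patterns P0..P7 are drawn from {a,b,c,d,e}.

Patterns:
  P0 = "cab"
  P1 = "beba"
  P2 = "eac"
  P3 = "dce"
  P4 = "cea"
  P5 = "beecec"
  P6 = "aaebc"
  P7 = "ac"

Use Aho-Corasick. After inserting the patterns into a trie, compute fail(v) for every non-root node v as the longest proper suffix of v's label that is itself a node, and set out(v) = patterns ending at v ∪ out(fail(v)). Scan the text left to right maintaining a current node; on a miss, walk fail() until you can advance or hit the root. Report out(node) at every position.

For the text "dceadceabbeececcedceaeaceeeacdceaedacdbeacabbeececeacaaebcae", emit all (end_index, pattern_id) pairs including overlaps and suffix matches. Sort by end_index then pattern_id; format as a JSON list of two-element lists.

Build:
Trie nodes:
  n0 'ε': a→20 b→4 c→1 d→11 e→8
  n1 'c': a→2 e→14
  n2 'ca': b→3
  n3 'cab': ·  [P0 ends]
  n4 'b': e→5
  n5 'be': b→6 e→16
  n6 'beb': a→7
  n7 'beba': ·  [P1 ends]
  n8 'e': a→9
  n9 'ea': c→10
  n10 'eac': ·  [P2 ends]
  n11 'd': c→12
  n12 'dc': e→13
  n13 'dce': ·  [P3 ends]
  n14 'ce': a→15
  n15 'cea': ·  [P4 ends]
  n16 'bee': c→17
  n17 'beec': e→18
  n18 'beece': c→19
  n19 'beecec': ·  [P5 ends]
  n20 'a': a→21 c→25
  n21 'aa': e→22
  n22 'aae': b→23
  n23 'aaeb': c→24
  n24 'aaebc': ·  [P6 ends]
  n25 'ac': ·  [P7 ends]

BFS fail/out derivation:
  n1('c'): parent n0 fail=0; on 'c' 0 → fail=0;  out ∅∪∅=∅
  n4('b'): parent n0 fail=0; on 'b' 0 → fail=0;  out ∅∪∅=∅
  n8('e'): parent n0 fail=0; on 'e' 0 → fail=0;  out ∅∪∅=∅
  n11('d'): parent n0 fail=0; on 'd' 0 → fail=0;  out ∅∪∅=∅
  n20('a'): parent n0 fail=0; on 'a' 0 → fail=0;  out ∅∪∅=∅
  n2('ca'): parent n1 fail=0; on 'a' 0 → fail=20;  out ∅∪∅=∅
  n5('be'): parent n4 fail=0; on 'e' 0 → fail=8;  out ∅∪∅=∅
  n9('ea'): parent n8 fail=0; on 'a' 0 → fail=20;  out ∅∪∅=∅
  n12('dc'): parent n11 fail=0; on 'c' 0 → fail=1;  out ∅∪∅=∅
  n14('ce'): parent n1 fail=0; on 'e' 0 → fail=8;  out ∅∪∅=∅
  n21('aa'): parent n20 fail=0; on 'a' 0 → fail=20;  out ∅∪∅=∅
  n25('ac'): parent n20 fail=0; on 'c' 0 → fail=1;  out {7}∪∅={7}
  n3('cab'): parent n2 fail=20; on 'b' 20→0 → fail=4;  out {0}∪∅={0}
  n6('beb'): parent n5 fail=8; on 'b' 8→0 → fail=4;  out ∅∪∅=∅
  n10('eac'): parent n9 fail=20; on 'c' 20 → fail=25;  out {2}∪{7}={2,7}
  n13('dce'): parent n12 fail=1; on 'e' 1 → fail=14;  out {3}∪∅={3}
  n15('cea'): parent n14 fail=8; on 'a' 8 → fail=9;  out {4}∪∅={4}
  n16('bee'): parent n5 fail=8; on 'e' 8→0 → fail=8;  out ∅∪∅=∅
  n22('aae'): parent n21 fail=20; on 'e' 20→0 → fail=8;  out ∅∪∅=∅
  n7('beba'): parent n6 fail=4; on 'a' 4→0 → fail=20;  out {1}∪∅={1}
  n17('beec'): parent n16 fail=8; on 'c' 8→0 → fail=1;  out ∅∪∅=∅
  n23('aaeb'): parent n22 fail=8; on 'b' 8→0 → fail=4;  out ∅∪∅=∅
  n18('beece'): parent n17 fail=1; on 'e' 1 → fail=14;  out ∅∪∅=∅
  n24('aaebc'): parent n23 fail=4; on 'c' 4→0 → fail=1;  out {6}∪∅={6}
  n19('beecec'): parent n18 fail=14; on 'c' 14→8→0 → fail=1;  out {5}∪∅={5}

Run:
i=0 'd': node 0→11
i=1 'c': node 11→12
i=2 'e': node 12→13  → match P3@[0:2]
i=3 'a': node 13→15 (fail-walked)  → match P4@[1:3]
i=4 'd': node 15→11 (fail-walked)
i=5 'c': node 11→12
i=6 'e': node 12→13  → match P3@[4:6]
i=7 'a': node 13→15 (fail-walked)  → match P4@[5:7]
i=8 'b': node 15→4 (fail-walked)
i=9 'b': node 4→4 (fail-walked)
i=10 'e': node 4→5
i=11 'e': node 5→16
i=12 'c': node 16→17
i=13 'e': node 17→18
i=14 'c': node 18→19  → match P5@[9:14]
i=15 'c': node 19→1 (fail-walked)
i=16 'e': node 1→14
i=17 'd': node 14→11 (fail-walked)
i=18 'c': node 11→12
i=19 'e': node 12→13  → match P3@[17:19]
i=20 'a': node 13→15 (fail-walked)  → match P4@[18:20]
i=21 'e': node 15→8 (fail-walked)
i=22 'a': node 8→9
i=23 'c': node 9→10  → match P2@[21:23],P7@[22:23]
i=24 'e': node 10→14 (fail-walked)
i=25 'e': node 14→8 (fail-walked)
i=26 'e': node 8→8 (fail-walked)
i=27 'a': node 8→9
i=28 'c': node 9→10  → match P2@[26:28],P7@[27:28]
i=29 'd': node 10→11 (fail-walked)
i=30 'c': node 11→12
i=31 'e': node 12→13  → match P3@[29:31]
i=32 'a': node 13→15 (fail-walked)  → match P4@[30:32]
i=33 'e': node 15→8 (fail-walked)
i=34 'd': node 8→11 (fail-walked)
i=35 'a': node 11→20 (fail-walked)
i=36 'c': node 20→25  → match P7@[35:36]
i=37 'd': node 25→11 (fail-walked)
i=38 'b': node 11→4 (fail-walked)
i=39 'e': node 4→5
i=40 'a': node 5→9 (fail-walked)
i=41 'c': node 9→10  → match P2@[39:41],P7@[40:41]
i=42 'a': node 10→2 (fail-walked)
i=43 'b': node 2→3  → match P0@[41:43]
i=44 'b': node 3→4 (fail-walked)
i=45 'e': node 4→5
i=46 'e': node 5→16
i=47 'c': node 16→17
i=48 'e': node 17→18
i=49 'c': node 18→19  → match P5@[44:49]
i=50 'e': node 19→14 (fail-walked)
i=51 'a': node 14→15  → match P4@[49:51]
i=52 'c': node 15→10 (fail-walked)  → match P2@[50:52],P7@[51:52]
i=53 'a': node 10→2 (fail-walked)
i=54 'a': node 2→21 (fail-walked)
i=55 'e': node 21→22
i=56 'b': node 22→23
i=57 'c': node 23→24  → match P6@[53:57]
i=58 'a': node 24→2 (fail-walked)
i=59 'e': node 2→8 (fail-walked)

Result: [[2,3],[3,4],[6,3],[7,4],[14,5],[19,3],[20,4],[23,2],[23,7],[28,2],[28,7],[31,3],[32,4],[36,7],[41,2],[41,7],[43,0],[49,5],[51,4],[52,2],[52,7],[57,6]]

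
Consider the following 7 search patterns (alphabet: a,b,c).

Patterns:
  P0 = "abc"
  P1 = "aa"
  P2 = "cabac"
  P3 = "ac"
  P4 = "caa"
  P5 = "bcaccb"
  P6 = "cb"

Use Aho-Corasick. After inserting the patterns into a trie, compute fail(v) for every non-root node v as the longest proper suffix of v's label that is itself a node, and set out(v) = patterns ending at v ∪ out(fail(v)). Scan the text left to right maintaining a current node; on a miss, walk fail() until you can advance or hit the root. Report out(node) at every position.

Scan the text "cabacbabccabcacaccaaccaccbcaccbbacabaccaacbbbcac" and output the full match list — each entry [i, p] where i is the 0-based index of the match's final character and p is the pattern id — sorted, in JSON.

Construct AC machine:
Trie (insert patterns):
  0='ε' goto a→1 b→12 c→5
  1='a' goto a→4 b→2 c→10
  2='ab' goto c→3
  3='abc' goto ·  ←P0
  4='aa' goto ·  ←P1
  5='c' goto a→6 b→18
  6='ca' goto a→11 b→7
  7='cab' goto a→8
  8='caba' goto c→9
  9='cabac' goto ·  ←P2
  10='ac' goto ·  ←P3
  11='caa' goto ·  ←P4
  12='b' goto c→13
  13='bc' goto a→14
  14='bca' goto c→15
  15='bcac' goto c→16
  16='bcacc' goto b→17
  17='bcaccb' goto ·  ←P5
  18='cb' goto ·  ←P6

Failure links (BFS by depth):
  n1('a'): parent n0 fail=0; on 'a' 0 → fail=0;  out ∅∪∅=∅
  n5('c'): parent n0 fail=0; on 'c' 0 → fail=0;  out ∅∪∅=∅
  n12('b'): parent n0 fail=0; on 'b' 0 → fail=0;  out ∅∪∅=∅
  n2('ab'): parent n1 fail=0; on 'b' 0 → fail=12;  out ∅∪∅=∅
  n4('aa'): parent n1 fail=0; on 'a' 0 → fail=1;  out {1}∪∅={1}
  n6('ca'): parent n5 fail=0; on 'a' 0 → fail=1;  out ∅∪∅=∅
  n10('ac'): parent n1 fail=0; on 'c' 0 → fail=5;  out {3}∪∅={3}
  n13('bc'): parent n12 fail=0; on 'c' 0 → fail=5;  out ∅∪∅=∅
  n18('cb'): parent n5 fail=0; on 'b' 0 → fail=12;  out {6}∪∅={6}
  n3('abc'): parent n2 fail=12; on 'c' 12 → fail=13;  out {0}∪∅={0}
  n7('cab'): parent n6 fail=1; on 'b' 1 → fail=2;  out ∅∪∅=∅
  n11('caa'): parent n6 fail=1; on 'a' 1 → fail=4;  out {4}∪{1}={1,4}
  n14('bca'): parent n13 fail=5; on 'a' 5 → fail=6;  out ∅∪∅=∅
  n8('caba'): parent n7 fail=2; on 'a' 2→12→0 → fail=1;  out ∅∪∅=∅
  n15('bcac'): parent n14 fail=6; on 'c' 6→1 → fail=10;  out ∅∪{3}={3}
  n9('cabac'): parent n8 fail=1; on 'c' 1 → fail=10;  out {2}∪{3}={2,3}
  n16('bcacc'): parent n15 fail=10; on 'c' 10→5→0 → fail=5;  out ∅∪∅=∅
  n17('bcaccb'): parent n16 fail=5; on 'b' 5 → fail=18;  out {5}∪{6}={5,6}

Text stream:
[0] read 'c'  n0⇒n5
[1] read 'a'  n5⇒n6
[2] read 'b'  n6⇒n7
[3] read 'a'  n7⇒n8
[4] read 'c'  n8⇒n9  ** P2@[0:4],P3@[3:4]
[5] read 'b'  n9⇒n18 ·f  ** P6@[4:5]
[6] read 'a'  n18⇒n1 ·f
[7] read 'b'  n1⇒n2
[8] read 'c'  n2⇒n3  ** P0@[6:8]
[9] read 'c'  n3⇒n5 ·f
[10] read 'a'  n5⇒n6
[11] read 'b'  n6⇒n7
[12] read 'c'  n7⇒n3 ·f  ** P0@[10:12]
[13] read 'a'  n3⇒n14 ·f
[14] read 'c'  n14⇒n15  ** P3@[13:14]
[15] read 'a'  n15⇒n6 ·f
[16] read 'c'  n6⇒n10 ·f  ** P3@[15:16]
[17] read 'c'  n10⇒n5 ·f
[18] read 'a'  n5⇒n6
[19] read 'a'  n6⇒n11  ** P1@[18:19],P4@[17:19]
[20] read 'c'  n11⇒n10 ·f  ** P3@[19:20]
[21] read 'c'  n10⇒n5 ·f
[22] read 'a'  n5⇒n6
[23] read 'c'  n6⇒n10 ·f  ** P3@[22:23]
[24] read 'c'  n10⇒n5 ·f
[25] read 'b'  n5⇒n18  ** P6@[24:25]
[26] read 'c'  n18⇒n13 ·f
[27] read 'a'  n13⇒n14
[28] read 'c'  n14⇒n15  ** P3@[27:28]
[29] read 'c'  n15⇒n16
[30] read 'b'  n16⇒n17  ** P5@[25:30],P6@[29:30]
[31] read 'b'  n17⇒n12 ·f
[32] read 'a'  n12⇒n1 ·f
[33] read 'c'  n1⇒n10  ** P3@[32:33]
[34] read 'a'  n10⇒n6 ·f
[35] read 'b'  n6⇒n7
[36] read 'a'  n7⇒n8
[37] read 'c'  n8⇒n9  ** P2@[33:37],P3@[36:37]
[38] read 'c'  n9⇒n5 ·f
[39] read 'a'  n5⇒n6
[40] read 'a'  n6⇒n11  ** P1@[39:40],P4@[38:40]
[41] read 'c'  n11⇒n10 ·f  ** P3@[40:41]
[42] read 'b'  n10⇒n18 ·f  ** P6@[41:42]
[43] read 'b'  n18⇒n12 ·f
[44] read 'b'  n12⇒n12 ·f
[45] read 'c'  n12⇒n13
[46] read 'a'  n13⇒n14
[47] read 'c'  n14⇒n15  ** P3@[46:47]

Result: [[4,2],[4,3],[5,6],[8,0],[12,0],[14,3],[16,3],[19,1],[19,4],[20,3],[23,3],[25,6],[28,3],[30,5],[30,6],[33,3],[37,2],[37,3],[40,1],[40,4],[41,3],[42,6],[47,3]]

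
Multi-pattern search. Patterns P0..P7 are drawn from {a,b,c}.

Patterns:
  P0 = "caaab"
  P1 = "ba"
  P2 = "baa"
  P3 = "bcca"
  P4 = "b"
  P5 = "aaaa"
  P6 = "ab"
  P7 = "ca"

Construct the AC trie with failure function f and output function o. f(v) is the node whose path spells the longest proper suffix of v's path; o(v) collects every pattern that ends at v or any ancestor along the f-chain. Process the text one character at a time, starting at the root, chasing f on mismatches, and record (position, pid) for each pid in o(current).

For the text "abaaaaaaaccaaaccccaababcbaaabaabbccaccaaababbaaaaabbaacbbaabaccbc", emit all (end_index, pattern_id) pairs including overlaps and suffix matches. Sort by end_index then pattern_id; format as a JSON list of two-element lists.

Build:
Trie nodes:
  0='ε' goto a→12 b→6 c→1
  1='c' goto a→2
  2='ca' goto a→3  ←P7
  3='caa' goto a→4
  4='caaa' goto b→5
  5='caaab' goto ·  ←P0
  6='b' goto a→7 c→9  ←P4
  7='ba' goto a→8  ←P1
  8='baa' goto ·  ←P2
  9='bc' goto c→10
  10='bcc' goto a→11
  11='bcca' goto ·  ←P3
  12='a' goto a→13 b→16
  13='aa' goto a→14
  14='aaa' goto a→15
  15='aaaa' goto ·  ←P5
  16='ab' goto ·  ←P6

BFS fail/out derivation:
  n1('c'): parent n0 fail=0; on 'c' 0 → fail=0;  out ∅∪∅=∅
  n6('b'): parent n0 fail=0; on 'b' 0 → fail=0;  out {4}∪∅={4}
  n12('a'): parent n0 fail=0; on 'a' 0 → fail=0;  out ∅∪∅=∅
  n2('ca'): parent n1 fail=0; on 'a' 0 → fail=12;  out {7}∪∅={7}
  n7('ba'): parent n6 fail=0; on 'a' 0 → fail=12;  out {1}∪∅={1}
  n9('bc'): parent n6 fail=0; on 'c' 0 → fail=1;  out ∅∪∅=∅
  n13('aa'): parent n12 fail=0; on 'a' 0 → fail=12;  out ∅∪∅=∅
  n16('ab'): parent n12 fail=0; on 'b' 0 → fail=6;  out {6}∪{4}={4,6}
  n3('caa'): parent n2 fail=12; on 'a' 12 → fail=13;  out ∅∪∅=∅
  n8('baa'): parent n7 fail=12; on 'a' 12 → fail=13;  out {2}∪∅={2}
  n10('bcc'): parent n9 fail=1; on 'c' 1→0 → fail=1;  out ∅∪∅=∅
  n14('aaa'): parent n13 fail=12; on 'a' 12 → fail=13;  out ∅∪∅=∅
  n4('caaa'): parent n3 fail=13; on 'a' 13 → fail=14;  out ∅∪∅=∅
  n11('bcca'): parent n10 fail=1; on 'a' 1 → fail=2;  out {3}∪{7}={3,7}
  n15('aaaa'): parent n14 fail=13; on 'a' 13 → fail=14;  out {5}∪∅={5}
  n5('caaab'): parent n4 fail=14; on 'b' 14→13→12 → fail=16;  out {0}∪{4,6}={0,4,6}

Scan:
[0] read 'a'  n0⇒n12
[1] read 'b'  n12⇒n16  emit P4@[1:1],P6@[0:1]
[2] read 'a'  n16⇒n7 ·f  emit P1@[1:2]
[3] read 'a'  n7⇒n8  emit P2@[1:3]
[4] read 'a'  n8⇒n14 ·f
[5] read 'a'  n14⇒n15  emit P5@[2:5]
[6] read 'a'  n15⇒n15 ·f  emit P5@[3:6]
[7] read 'a'  n15⇒n15 ·f  emit P5@[4:7]
[8] read 'a'  n15⇒n15 ·f  emit P5@[5:8]
[9] read 'c'  n15⇒n1 ·f
[10] read 'c'  n1⇒n1 ·f
[11] read 'a'  n1⇒n2  emit P7@[10:11]
[12] read 'a'  n2⇒n3
[13] read 'a'  n3⇒n4
[14] read 'c'  n4⇒n1 ·f
[15] read 'c'  n1⇒n1 ·f
[16] read 'c'  n1⇒n1 ·f
[17] read 'c'  n1⇒n1 ·f
[18] read 'a'  n1⇒n2  emit P7@[17:18]
[19] read 'a'  n2⇒n3
[20] read 'b'  n3⇒n16 ·f  emit P4@[20:20],P6@[19:20]
[21] read 'a'  n16⇒n7 ·f  emit P1@[20:21]
[22] read 'b'  n7⇒n16 ·f  emit P4@[22:22],P6@[21:22]
[23] read 'c'  n16⇒n9 ·f
[24] read 'b'  n9⇒n6 ·f  emit P4@[24:24]
[25] read 'a'  n6⇒n7  emit P1@[24:25]
[26] read 'a'  n7⇒n8  emit P2@[24:26]
[27] read 'a'  n8⇒n14 ·f
[28] read 'b'  n14⇒n16 ·f  emit P4@[28:28],P6@[27:28]
[29] read 'a'  n16⇒n7 ·f  emit P1@[28:29]
[30] read 'a'  n7⇒n8  emit P2@[28:30]
[31] read 'b'  n8⇒n16 ·f  emit P4@[31:31],P6@[30:31]
[32] read 'b'  n16⇒n6 ·f  emit P4@[32:32]
[33] read 'c'  n6⇒n9
[34] read 'c'  n9⇒n10
[35] read 'a'  n10⇒n11  emit P3@[32:35],P7@[34:35]
[36] read 'c'  n11⇒n1 ·f
[37] read 'c'  n1⇒n1 ·f
[38] read 'a'  n1⇒n2  emit P7@[37:38]
[39] read 'a'  n2⇒n3
[40] read 'a'  n3⇒n4
[41] read 'b'  n4⇒n5  emit P0@[37:41],P4@[41:41],P6@[40:41]
[42] read 'a'  n5⇒n7 ·f  emit P1@[41:42]
[43] read 'b'  n7⇒n16 ·f  emit P4@[43:43],P6@[42:43]
[44] read 'b'  n16⇒n6 ·f  emit P4@[44:44]
[45] read 'a'  n6⇒n7  emit P1@[44:45]
[46] read 'a'  n7⇒n8  emit P2@[44:46]
[47] read 'a'  n8⇒n14 ·f
[48] read 'a'  n14⇒n15  emit P5@[45:48]
[49] read 'a'  n15⇒n15 ·f  emit P5@[46:49]
[50] read 'b'  n15⇒n16 ·f  emit P4@[50:50],P6@[49:50]
[51] read 'b'  n16⇒n6 ·f  emit P4@[51:51]
[52] read 'a'  n6⇒n7  emit P1@[51:52]
[53] read 'a'  n7⇒n8  emit P2@[51:53]
[54] read 'c'  n8⇒n1 ·f
[55] read 'b'  n1⇒n6 ·f  emit P4@[55:55]
[56] read 'b'  n6⇒n6 ·f  emit P4@[56:56]
[57] read 'a'  n6⇒n7  emit P1@[56:57]
[58] read 'a'  n7⇒n8  emit P2@[56:58]
[59] read 'b'  n8⇒n16 ·f  emit P4@[59:59],P6@[58:59]
[60] read 'a'  n16⇒n7 ·f  emit P1@[59:60]
[61] read 'c'  n7⇒n1 ·f
[62] read 'c'  n1⇒n1 ·f
[63] read 'b'  n1⇒n6 ·f  emit P4@[63:63]
[64] read 'c'  n6⇒n9

Matches: [[1,4],[1,6],[2,1],[3,2],[5,5],[6,5],[7,5],[8,5],[11,7],[18,7],[20,4],[20,6],[21,1],[22,4],[22,6],[24,4],[25,1],[26,2],[28,4],[28,6],[29,1],[30,2],[31,4],[31,6],[32,4],[35,3],[35,7],[38,7],[41,0],[41,4],[41,6],[42,1],[43,4],[43,6],[44,4],[45,1],[46,2],[48,5],[49,5],[50,4],[50,6],[51,4],[52,1],[53,2],[55,4],[56,4],[57,1],[58,2],[59,4],[59,6],[60,1],[63,4]]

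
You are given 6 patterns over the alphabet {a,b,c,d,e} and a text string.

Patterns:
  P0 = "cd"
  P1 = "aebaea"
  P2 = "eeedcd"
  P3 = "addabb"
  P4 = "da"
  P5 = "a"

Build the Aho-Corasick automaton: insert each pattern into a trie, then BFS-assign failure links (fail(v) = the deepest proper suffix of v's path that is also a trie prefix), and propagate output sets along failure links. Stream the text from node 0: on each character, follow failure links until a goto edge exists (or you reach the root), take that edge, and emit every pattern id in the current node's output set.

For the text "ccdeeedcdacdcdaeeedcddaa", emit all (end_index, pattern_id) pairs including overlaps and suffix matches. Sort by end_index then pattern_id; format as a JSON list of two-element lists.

Construct AC machine:
Trie nodes:
  n0 'ε': a→3 c→1 d→20 e→9
  n1 'c': d→2
  n2 'cd': ·  [P0 ends]
  n3 'a': d→15 e→4  [P5 ends]
  n4 'ae': b→5
  n5 'aeb': a→6
  n6 'aeba': e→7
  n7 'aebae': a→8
  n8 'aebaea': ·  [P1 ends]
  n9 'e': e→10
  n10 'ee': e→11
  n11 'eee': d→12
  n12 'eeed': c→13
  n13 'eeedc': d→14
  n14 'eeedcd': ·  [P2 ends]
  n15 'ad': d→16
  n16 'add': a→17
  n17 'adda': b→18
  n18 'addab': b→19
  n19 'addabb': ·  [P3 ends]
  n20 'd': a→21
  n21 'da': ·  [P4 ends]

Failure links (BFS by depth):
  fail(1) 'c': from fail(0)=0 chase 'c': 0 ⇒ 0;  out=∅∪out(0)=∅
  fail(3) 'a': from fail(0)=0 chase 'a': 0 ⇒ 0;  out={5}∪out(0)={5}
  fail(9) 'e': from fail(0)=0 chase 'e': 0 ⇒ 0;  out=∅∪out(0)=∅
  fail(20) 'd': from fail(0)=0 chase 'd': 0 ⇒ 0;  out=∅∪out(0)=∅
  fail(2) 'cd': from fail(1)=0 chase 'd': 0 ⇒ 20;  out={0}∪out(20)={0}
  fail(4) 'ae': from fail(3)=0 chase 'e': 0 ⇒ 9;  out=∅∪out(9)=∅
  fail(10) 'ee': from fail(9)=0 chase 'e': 0 ⇒ 9;  out=∅∪out(9)=∅
  fail(15) 'ad': from fail(3)=0 chase 'd': 0 ⇒ 20;  out=∅∪out(20)=∅
  fail(21) 'da': from fail(20)=0 chase 'a': 0 ⇒ 3;  out={4}∪out(3)={4,5}
  fail(5) 'aeb': from fail(4)=9 chase 'b': 9→0 ⇒ 0;  out=∅∪out(0)=∅
  fail(11) 'eee': from fail(10)=9 chase 'e': 9 ⇒ 10;  out=∅∪out(10)=∅
  fail(16) 'add': from fail(15)=20 chase 'd': 20→0 ⇒ 20;  out=∅∪out(20)=∅
  fail(6) 'aeba': from fail(5)=0 chase 'a': 0 ⇒ 3;  out=∅∪out(3)={5}
  fail(12) 'eeed': from fail(11)=10 chase 'd': 10→9→0 ⇒ 20;  out=∅∪out(20)=∅
  fail(17) 'adda': from fail(16)=20 chase 'a': 20 ⇒ 21;  out=∅∪out(21)={4,5}
  fail(7) 'aebae': from fail(6)=3 chase 'e': 3 ⇒ 4;  out=∅∪out(4)=∅
  fail(13) 'eeedc': from fail(12)=20 chase 'c': 20→0 ⇒ 1;  out=∅∪out(1)=∅
  fail(18) 'addab': from fail(17)=21 chase 'b': 21→3→0 ⇒ 0;  out=∅∪out(0)=∅
  fail(8) 'aebaea': from fail(7)=4 chase 'a': 4→9→0 ⇒ 3;  out={1}∪out(3)={1,5}
  fail(14) 'eeedcd': from fail(13)=1 chase 'd': 1 ⇒ 2;  out={2}∪out(2)={0,2}
  fail(19) 'addabb': from fail(18)=0 chase 'b': 0 ⇒ 0;  out={3}∪out(0)={3}

Text stream:
[0] read 'c'  n0⇒n1
[1] read 'c'  n1⇒n1 (via fail)
[2] read 'd'  n1⇒n2  emit P0@[1:2]
[3] read 'e'  n2⇒n9 (via fail)
[4] read 'e'  n9⇒n10
[5] read 'e'  n10⇒n11
[6] read 'd'  n11⇒n12
[7] read 'c'  n12⇒n13
[8] read 'd'  n13⇒n14  emit P0@[7:8],P2@[3:8]
[9] read 'a'  n14⇒n21 (via fail)  emit P4@[8:9],P5@[9:9]
[10] read 'c'  n21⇒n1 (via fail)
[11] read 'd'  n1⇒n2  emit P0@[10:11]
[12] read 'c'  n2⇒n1 (via fail)
[13] read 'd'  n1⇒n2  emit P0@[12:13]
[14] read 'a'  n2⇒n21 (via fail)  emit P4@[13:14],P5@[14:14]
[15] read 'e'  n21⇒n4 (via fail)
[16] read 'e'  n4⇒n10 (via fail)
[17] read 'e'  n10⇒n11
[18] read 'd'  n11⇒n12
[19] read 'c'  n12⇒n13
[20] read 'd'  n13⇒n14  emit P0@[19:20],P2@[15:20]
[21] read 'd'  n14⇒n20 (via fail)
[22] read 'a'  n20⇒n21  emit P4@[21:22],P5@[22:22]
[23] read 'a'  n21⇒n3 (via fail)  emit P5@[23:23]

Result: [[2,0],[8,0],[8,2],[9,4],[9,5],[11,0],[13,0],[14,4],[14,5],[20,0],[20,2],[22,4],[22,5],[23,5]]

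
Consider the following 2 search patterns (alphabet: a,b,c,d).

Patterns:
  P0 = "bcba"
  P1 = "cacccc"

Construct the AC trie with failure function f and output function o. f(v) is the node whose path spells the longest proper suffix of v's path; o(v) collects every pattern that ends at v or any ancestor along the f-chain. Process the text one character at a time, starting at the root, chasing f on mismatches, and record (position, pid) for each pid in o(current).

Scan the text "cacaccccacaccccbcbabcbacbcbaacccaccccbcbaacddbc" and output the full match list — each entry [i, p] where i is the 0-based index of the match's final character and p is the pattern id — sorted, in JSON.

Build automaton:
Trie (insert patterns):
  0='ε' goto b→1 c→5
  1='b' goto c→2
  2='bc' goto b→3
  3='bcb' goto a→4
  4='bcba' goto ·  [P0 ends]
  5='c' goto a→6
  6='ca' goto c→7
  7='cac' goto c→8
  8='cacc' goto c→9
  9='caccc' goto c→10
  10='cacccc' goto ·  [P1 ends]

Failure links (BFS by depth):
  fail(1) 'b': from fail(0)=0 chase 'b': 0 ⇒ 0;  out=∅∪out(0)=∅
  fail(5) 'c': from fail(0)=0 chase 'c': 0 ⇒ 0;  out=∅∪out(0)=∅
  fail(2) 'bc': from fail(1)=0 chase 'c': 0 ⇒ 5;  out=∅∪out(5)=∅
  fail(6) 'ca': from fail(5)=0 chase 'a': 0 ⇒ 0;  out=∅∪out(0)=∅
  fail(3) 'bcb': from fail(2)=5 chase 'b': 5→0 ⇒ 1;  out=∅∪out(1)=∅
  fail(7) 'cac': from fail(6)=0 chase 'c': 0 ⇒ 5;  out=∅∪out(5)=∅
  fail(4) 'bcba': from fail(3)=1 chase 'a': 1→0 ⇒ 0;  out={0}∪out(0)={0}
  fail(8) 'cacc': from fail(7)=5 chase 'c': 5→0 ⇒ 5;  out=∅∪out(5)=∅
  fail(9) 'caccc': from fail(8)=5 chase 'c': 5→0 ⇒ 5;  out=∅∪out(5)=∅
  fail(10) 'cacccc': from fail(9)=5 chase 'c': 5→0 ⇒ 5;  out={1}∪out(5)={1}

Text stream:
[0] read 'c'  n0⇒n5
[1] read 'a'  n5⇒n6
[2] read 'c'  n6⇒n7
[3] read 'a'  n7⇒n6 (fail-walked)
[4] read 'c'  n6⇒n7
[5] read 'c'  n7⇒n8
[6] read 'c'  n8⇒n9
[7] read 'c'  n9⇒n10  emit P1@[2:7]
[8] read 'a'  n10⇒n6 (fail-walked)
[9] read 'c'  n6⇒n7
[10] read 'a'  n7⇒n6 (fail-walked)
[11] read 'c'  n6⇒n7
[12] read 'c'  n7⇒n8
[13] read 'c'  n8⇒n9
[14] read 'c'  n9⇒n10  emit P1@[9:14]
[15] read 'b'  n10⇒n1 (fail-walked)
[16] read 'c'  n1⇒n2
[17] read 'b'  n2⇒n3
[18] read 'a'  n3⇒n4  emit P0@[15:18]
[19] read 'b'  n4⇒n1 (fail-walked)
[20] read 'c'  n1⇒n2
[21] read 'b'  n2⇒n3
[22] read 'a'  n3⇒n4  emit P0@[19:22]
[23] read 'c'  n4⇒n5 (fail-walked)
[24] read 'b'  n5⇒n1 (fail-walked)
[25] read 'c'  n1⇒n2
[26] read 'b'  n2⇒n3
[27] read 'a'  n3⇒n4  emit P0@[24:27]
[28] read 'a'  n4⇒n0 (fail-walked)
[29] read 'c'  n0⇒n5
[30] read 'c'  n5⇒n5 (fail-walked)
[31] read 'c'  n5⇒n5 (fail-walked)
[32] read 'a'  n5⇒n6
[33] read 'c'  n6⇒n7
[34] read 'c'  n7⇒n8
[35] read 'c'  n8⇒n9
[36] read 'c'  n9⇒n10  emit P1@[31:36]
[37] read 'b'  n10⇒n1 (fail-walked)
[38] read 'c'  n1⇒n2
[39] read 'b'  n2⇒n3
[40] read 'a'  n3⇒n4  emit P0@[37:40]
[41] read 'a'  n4⇒n0 (fail-walked)
[42] read 'c'  n0⇒n5
[43] read 'd'  n5⇒n0 (fail-walked)
[44] read 'd'  n0⇒n0
[45] read 'b'  n0⇒n1
[46] read 'c'  n1⇒n2

Matches: [[7,1],[14,1],[18,0],[22,0],[27,0],[36,1],[40,0]]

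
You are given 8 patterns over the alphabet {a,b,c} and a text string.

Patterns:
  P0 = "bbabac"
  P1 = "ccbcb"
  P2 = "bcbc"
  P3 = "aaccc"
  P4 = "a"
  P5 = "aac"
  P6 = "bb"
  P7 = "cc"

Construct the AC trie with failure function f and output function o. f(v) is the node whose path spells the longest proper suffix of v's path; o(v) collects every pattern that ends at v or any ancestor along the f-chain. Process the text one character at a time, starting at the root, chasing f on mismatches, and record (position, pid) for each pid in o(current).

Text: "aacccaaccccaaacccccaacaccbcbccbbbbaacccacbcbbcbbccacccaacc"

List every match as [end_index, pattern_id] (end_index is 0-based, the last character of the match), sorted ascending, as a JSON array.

Construct AC machine:
Trie nodes:
  n0 'ε': a→15 b→1 c→7
  n1 'b': b→2 c→12
  n2 'bb': a→3  ←P6
  n3 'bba': b→4
  n4 'bbab': a→5
  n5 'bbaba': c→6
  n6 'bbabac': ·  ←P0
  n7 'c': c→8
  n8 'cc': b→9  ←P7
  n9 'ccb': c→10
  n10 'ccbc': b→11
  n11 'ccbcb': ·  ←P1
  n12 'bc': b→13
  n13 'bcb': c→14
  n14 'bcbc': ·  ←P2
  n15 'a': a→16  ←P4
  n16 'aa': c→17
  n17 'aac': c→18  ←P5
  n18 'aacc': c→19
  n19 'aaccc': ·  ←P3

BFS fail/out derivation:
  n1('b'): parent n0 fail=0; on 'b' 0 → fail=0;  out ∅∪∅=∅
  n7('c'): parent n0 fail=0; on 'c' 0 → fail=0;  out ∅∪∅=∅
  n15('a'): parent n0 fail=0; on 'a' 0 → fail=0;  out {4}∪∅={4}
  n2('bb'): parent n1 fail=0; on 'b' 0 → fail=1;  out {6}∪∅={6}
  n8('cc'): parent n7 fail=0; on 'c' 0 → fail=7;  out {7}∪∅={7}
  n12('bc'): parent n1 fail=0; on 'c' 0 → fail=7;  out ∅∪∅=∅
  n16('aa'): parent n15 fail=0; on 'a' 0 → fail=15;  out ∅∪{4}={4}
  n3('bba'): parent n2 fail=1; on 'a' 1→0 → fail=15;  out ∅∪{4}={4}
  n9('ccb'): parent n8 fail=7; on 'b' 7→0 → fail=1;  out ∅∪∅=∅
  n13('bcb'): parent n12 fail=7; on 'b' 7→0 → fail=1;  out ∅∪∅=∅
  n17('aac'): parent n16 fail=15; on 'c' 15→0 → fail=7;  out {5}∪∅={5}
  n4('bbab'): parent n3 fail=15; on 'b' 15→0 → fail=1;  out ∅∪∅=∅
  n10('ccbc'): parent n9 fail=1; on 'c' 1 → fail=12;  out ∅∪∅=∅
  n14('bcbc'): parent n13 fail=1; on 'c' 1 → fail=12;  out {2}∪∅={2}
  n18('aacc'): parent n17 fail=7; on 'c' 7 → fail=8;  out ∅∪{7}={7}
  n5('bbaba'): parent n4 fail=1; on 'a' 1→0 → fail=15;  out ∅∪{4}={4}
  n11('ccbcb'): parent n10 fail=12; on 'b' 12 → fail=13;  out {1}∪∅={1}
  n19('aaccc'): parent n18 fail=8; on 'c' 8→7 → fail=8;  out {3}∪{7}={3,7}
  n6('bbabac'): parent n5 fail=15; on 'c' 15→0 → fail=7;  out {0}∪∅={0}

Run:
i=0 'a': node 0→15  → match P4@[0:0]
i=1 'a': node 15→16  → match P4@[1:1]
i=2 'c': node 16→17  → match P5@[0:2]
i=3 'c': node 17→18  → match P7@[2:3]
i=4 'c': node 18→19  → match P3@[0:4],P7@[3:4]
i=5 'a': node 19→15 (via fail)  → match P4@[5:5]
i=6 'a': node 15→16  → match P4@[6:6]
i=7 'c': node 16→17  → match P5@[5:7]
i=8 'c': node 17→18  → match P7@[7:8]
i=9 'c': node 18→19  → match P3@[5:9],P7@[8:9]
i=10 'c': node 19→8 (via fail)  → match P7@[9:10]
i=11 'a': node 8→15 (via fail)  → match P4@[11:11]
i=12 'a': node 15→16  → match P4@[12:12]
i=13 'a': node 16→16 (via fail)  → match P4@[13:13]
i=14 'c': node 16→17  → match P5@[12:14]
i=15 'c': node 17→18  → match P7@[14:15]
i=16 'c': node 18→19  → match P3@[12:16],P7@[15:16]
i=17 'c': node 19→8 (via fail)  → match P7@[16:17]
i=18 'c': node 8→8 (via fail)  → match P7@[17:18]
i=19 'a': node 8→15 (via fail)  → match P4@[19:19]
i=20 'a': node 15→16  → match P4@[20:20]
i=21 'c': node 16→17  → match P5@[19:21]
i=22 'a': node 17→15 (via fail)  → match P4@[22:22]
i=23 'c': node 15→7 (via fail)
i=24 'c': node 7→8  → match P7@[23:24]
i=25 'b': node 8→9
i=26 'c': node 9→10
i=27 'b': node 10→11  → match P1@[23:27]
i=28 'c': node 11→14 (via fail)  → match P2@[25:28]
i=29 'c': node 14→8 (via fail)  → match P7@[28:29]
i=30 'b': node 8→9
i=31 'b': node 9→2 (via fail)  → match P6@[30:31]
i=32 'b': node 2→2 (via fail)  → match P6@[31:32]
i=33 'b': node 2→2 (via fail)  → match P6@[32:33]
i=34 'a': node 2→3  → match P4@[34:34]
i=35 'a': node 3→16 (via fail)  → match P4@[35:35]
i=36 'c': node 16→17  → match P5@[34:36]
i=37 'c': node 17→18  → match P7@[36:37]
i=38 'c': node 18→19  → match P3@[34:38],P7@[37:38]
i=39 'a': node 19→15 (via fail)  → match P4@[39:39]
i=40 'c': node 15→7 (via fail)
i=41 'b': node 7→1 (via fail)
i=42 'c': node 1→12
i=43 'b': node 12→13
i=44 'b': node 13→2 (via fail)  → match P6@[43:44]
i=45 'c': node 2→12 (via fail)
i=46 'b': node 12→13
i=47 'b': node 13→2 (via fail)  → match P6@[46:47]
i=48 'c': node 2→12 (via fail)
i=49 'c': node 12→8 (via fail)  → match P7@[48:49]
i=50 'a': node 8→15 (via fail)  → match P4@[50:50]
i=51 'c': node 15→7 (via fail)
i=52 'c': node 7→8  → match P7@[51:52]
i=53 'c': node 8→8 (via fail)  → match P7@[52:53]
i=54 'a': node 8→15 (via fail)  → match P4@[54:54]
i=55 'a': node 15→16  → match P4@[55:55]
i=56 'c': node 16→17  → match P5@[54:56]
i=57 'c': node 17→18  → match P7@[56:57]

Result: [[0,4],[1,4],[2,5],[3,7],[4,3],[4,7],[5,4],[6,4],[7,5],[8,7],[9,3],[9,7],[10,7],[11,4],[12,4],[13,4],[14,5],[15,7],[16,3],[16,7],[17,7],[18,7],[19,4],[20,4],[21,5],[22,4],[24,7],[27,1],[28,2],[29,7],[31,6],[32,6],[33,6],[34,4],[35,4],[36,5],[37,7],[38,3],[38,7],[39,4],[44,6],[47,6],[49,7],[50,4],[52,7],[53,7],[54,4],[55,4],[56,5],[57,7]]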